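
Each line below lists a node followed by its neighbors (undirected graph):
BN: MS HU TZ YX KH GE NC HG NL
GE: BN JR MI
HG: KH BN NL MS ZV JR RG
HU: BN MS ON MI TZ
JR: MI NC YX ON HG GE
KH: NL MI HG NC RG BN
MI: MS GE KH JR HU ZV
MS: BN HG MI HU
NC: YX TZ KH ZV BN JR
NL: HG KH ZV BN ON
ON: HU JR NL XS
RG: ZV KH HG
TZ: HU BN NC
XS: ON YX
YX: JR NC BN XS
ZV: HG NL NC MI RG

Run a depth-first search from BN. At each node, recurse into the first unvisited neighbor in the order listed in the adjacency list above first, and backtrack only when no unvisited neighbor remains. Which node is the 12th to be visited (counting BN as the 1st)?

Visit BN
BN → MS
MS → HG
HG → KH
KH → NL
NL → ZV
ZV → NC
NC → YX
YX → JR
JR → MI
MI → GE
MI → HU
HU → ON
ON → XS
HU → TZ
ZV → RG

Visit order: BN, MS, HG, KH, NL, ZV, NC, YX, JR, MI, GE, HU, ON, XS, TZ, RG

HU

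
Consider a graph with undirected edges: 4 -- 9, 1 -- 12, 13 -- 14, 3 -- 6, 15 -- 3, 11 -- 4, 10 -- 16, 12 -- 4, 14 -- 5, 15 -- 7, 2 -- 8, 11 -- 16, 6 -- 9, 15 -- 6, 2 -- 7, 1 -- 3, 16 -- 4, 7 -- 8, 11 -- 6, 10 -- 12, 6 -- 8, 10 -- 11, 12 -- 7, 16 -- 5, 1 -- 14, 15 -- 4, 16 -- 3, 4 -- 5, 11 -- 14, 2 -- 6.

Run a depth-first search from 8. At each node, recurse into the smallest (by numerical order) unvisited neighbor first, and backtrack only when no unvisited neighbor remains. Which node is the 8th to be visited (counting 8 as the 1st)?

Visit 8
8 → 2
2 → 6
6 → 3
3 → 1
1 → 12
12 → 4
4 → 5
5 → 14
14 → 11
11 → 10
10 → 16
14 → 13
4 → 9
4 → 15
15 → 7

Visit order: 8, 2, 6, 3, 1, 12, 4, 5, 14, 11, 10, 16, 13, 9, 15, 7

5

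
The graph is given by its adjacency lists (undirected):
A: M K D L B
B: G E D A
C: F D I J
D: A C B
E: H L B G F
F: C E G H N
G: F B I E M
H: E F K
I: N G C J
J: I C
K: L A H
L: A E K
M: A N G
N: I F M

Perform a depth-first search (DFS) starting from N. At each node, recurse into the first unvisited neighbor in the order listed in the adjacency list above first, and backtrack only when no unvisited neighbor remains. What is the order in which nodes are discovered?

N -> I -> G -> F -> C -> D -> A -> M -> K -> L -> E -> H -> B -> J

Visit N
N → I
I → G
G → F
F → C
C → D
D → A
A → M
A → K
K → L
L → E
E → H
E → B
C → J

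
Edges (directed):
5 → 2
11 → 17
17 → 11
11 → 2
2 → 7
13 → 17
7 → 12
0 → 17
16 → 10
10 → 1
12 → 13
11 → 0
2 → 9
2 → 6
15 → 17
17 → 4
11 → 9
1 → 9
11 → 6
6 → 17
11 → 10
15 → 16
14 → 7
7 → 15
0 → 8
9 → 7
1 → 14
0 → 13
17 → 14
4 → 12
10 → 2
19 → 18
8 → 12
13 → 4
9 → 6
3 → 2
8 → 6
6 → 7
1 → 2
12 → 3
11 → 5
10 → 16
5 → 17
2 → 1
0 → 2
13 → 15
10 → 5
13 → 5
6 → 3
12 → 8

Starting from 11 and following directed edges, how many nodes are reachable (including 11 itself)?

18

BFS from 11 visits: 11, 0, 2, 5, 6, 9, 10, 17, 8, 13, 1, 7, 3, 16, 4, 14, 12, 15
Reachable nodes: 18 of 20 total.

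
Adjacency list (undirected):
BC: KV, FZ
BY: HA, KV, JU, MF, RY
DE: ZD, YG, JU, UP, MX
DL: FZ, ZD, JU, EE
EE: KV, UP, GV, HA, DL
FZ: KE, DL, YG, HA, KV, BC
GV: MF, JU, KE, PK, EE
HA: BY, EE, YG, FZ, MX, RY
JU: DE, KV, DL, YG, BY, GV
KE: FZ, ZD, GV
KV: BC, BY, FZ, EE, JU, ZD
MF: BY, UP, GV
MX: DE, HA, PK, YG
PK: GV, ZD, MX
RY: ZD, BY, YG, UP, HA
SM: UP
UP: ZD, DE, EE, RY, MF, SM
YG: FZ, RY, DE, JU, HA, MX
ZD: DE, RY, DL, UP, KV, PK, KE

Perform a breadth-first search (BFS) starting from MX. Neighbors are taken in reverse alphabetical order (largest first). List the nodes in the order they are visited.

Visit MX; enqueue YG, PK, HA, DE → queue [YG, PK, HA, DE]
Visit YG; enqueue RY, JU, FZ → queue [PK, HA, DE, RY, JU, FZ]
Visit PK; enqueue ZD, GV → queue [HA, DE, RY, JU, FZ, ZD, GV]
Visit HA; enqueue EE, BY → queue [DE, RY, JU, FZ, ZD, GV, EE, BY]
Visit DE; enqueue UP → queue [RY, JU, FZ, ZD, GV, EE, BY, UP]
Visit RY → queue [JU, FZ, ZD, GV, EE, BY, UP]
Visit JU; enqueue KV, DL → queue [FZ, ZD, GV, EE, BY, UP, KV, DL]
Visit FZ; enqueue KE, BC → queue [ZD, GV, EE, BY, UP, KV, DL, KE, BC]
Visit ZD → queue [GV, EE, BY, UP, KV, DL, KE, BC]
Visit GV; enqueue MF → queue [EE, BY, UP, KV, DL, KE, BC, MF]
Visit EE → queue [BY, UP, KV, DL, KE, BC, MF]
Visit BY → queue [UP, KV, DL, KE, BC, MF]
Visit UP; enqueue SM → queue [KV, DL, KE, BC, MF, SM]
Visit KV → queue [DL, KE, BC, MF, SM]
Visit DL → queue [KE, BC, MF, SM]
Visit KE → queue [BC, MF, SM]
Visit BC → queue [MF, SM]
Visit MF → queue [SM]
Visit SM → queue []

MX, YG, PK, HA, DE, RY, JU, FZ, ZD, GV, EE, BY, UP, KV, DL, KE, BC, MF, SM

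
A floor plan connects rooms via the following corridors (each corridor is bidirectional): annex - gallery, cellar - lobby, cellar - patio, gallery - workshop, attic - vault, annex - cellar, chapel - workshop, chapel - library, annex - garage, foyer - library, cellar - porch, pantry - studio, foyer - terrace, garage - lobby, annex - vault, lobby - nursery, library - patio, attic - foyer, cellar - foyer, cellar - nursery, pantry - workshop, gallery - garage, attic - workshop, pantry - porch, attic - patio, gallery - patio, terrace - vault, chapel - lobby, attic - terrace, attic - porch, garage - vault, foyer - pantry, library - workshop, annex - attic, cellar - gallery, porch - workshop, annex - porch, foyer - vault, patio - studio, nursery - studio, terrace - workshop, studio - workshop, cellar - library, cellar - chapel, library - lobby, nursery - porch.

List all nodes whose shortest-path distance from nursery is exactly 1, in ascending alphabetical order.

cellar, lobby, porch, studio

Level 0: nursery
Level 1: cellar, lobby, porch, studio
Level 2: annex, attic, chapel, foyer, gallery, garage, library, pantry, patio, workshop
Level 3: terrace, vault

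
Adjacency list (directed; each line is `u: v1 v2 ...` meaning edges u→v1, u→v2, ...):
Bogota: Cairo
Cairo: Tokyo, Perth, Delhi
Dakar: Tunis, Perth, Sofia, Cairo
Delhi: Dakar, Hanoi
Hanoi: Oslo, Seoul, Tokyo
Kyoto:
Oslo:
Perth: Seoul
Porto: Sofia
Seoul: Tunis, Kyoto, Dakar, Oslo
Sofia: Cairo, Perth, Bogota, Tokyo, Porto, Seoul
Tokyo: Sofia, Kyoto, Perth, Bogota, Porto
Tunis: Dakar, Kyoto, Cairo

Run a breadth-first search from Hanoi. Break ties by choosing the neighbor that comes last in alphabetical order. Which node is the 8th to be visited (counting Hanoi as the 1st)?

Kyoto

Visit Hanoi; enqueue Tokyo, Seoul, Oslo → queue [Tokyo, Seoul, Oslo]
Visit Tokyo; enqueue Sofia, Porto, Perth, Kyoto, Bogota → queue [Seoul, Oslo, Sofia, Porto, Perth, Kyoto, Bogota]
Visit Seoul; enqueue Tunis, Dakar → queue [Oslo, Sofia, Porto, Perth, Kyoto, Bogota, Tunis, Dakar]
Visit Oslo → queue [Sofia, Porto, Perth, Kyoto, Bogota, Tunis, Dakar]
Visit Sofia; enqueue Cairo → queue [Porto, Perth, Kyoto, Bogota, Tunis, Dakar, Cairo]
Visit Porto → queue [Perth, Kyoto, Bogota, Tunis, Dakar, Cairo]
Visit Perth → queue [Kyoto, Bogota, Tunis, Dakar, Cairo]
Visit Kyoto → queue [Bogota, Tunis, Dakar, Cairo]
Visit Bogota → queue [Tunis, Dakar, Cairo]
Visit Tunis → queue [Dakar, Cairo]
Visit Dakar → queue [Cairo]
Visit Cairo; enqueue Delhi → queue [Delhi]
Visit Delhi → queue []

Visit order: Hanoi, Tokyo, Seoul, Oslo, Sofia, Porto, Perth, Kyoto, Bogota, Tunis, Dakar, Cairo, Delhi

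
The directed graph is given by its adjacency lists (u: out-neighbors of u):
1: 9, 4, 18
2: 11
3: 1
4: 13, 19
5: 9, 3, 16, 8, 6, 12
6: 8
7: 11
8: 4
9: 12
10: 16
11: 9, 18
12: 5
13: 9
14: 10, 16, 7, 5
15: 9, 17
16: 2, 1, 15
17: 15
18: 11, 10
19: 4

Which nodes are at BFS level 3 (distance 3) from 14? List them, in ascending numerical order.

4, 17, 18

Level 0: 14
Level 1: 5, 7, 10, 16
Level 2: 1, 2, 3, 6, 8, 9, 11, 12, 15
Level 3: 4, 17, 18
Level 4: 13, 19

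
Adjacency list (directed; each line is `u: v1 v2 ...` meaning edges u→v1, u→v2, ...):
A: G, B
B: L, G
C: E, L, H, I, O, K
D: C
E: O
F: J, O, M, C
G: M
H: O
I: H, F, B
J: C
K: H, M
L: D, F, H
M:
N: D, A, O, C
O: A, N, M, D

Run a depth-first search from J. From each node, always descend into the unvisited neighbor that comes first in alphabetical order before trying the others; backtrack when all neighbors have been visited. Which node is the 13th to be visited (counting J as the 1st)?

Visit J
J → C
C → E
E → O
O → A
A → B
B → G
G → M
B → L
L → D
L → F
L → H
O → N
C → I
C → K

Visit order: J, C, E, O, A, B, G, M, L, D, F, H, N, I, K

N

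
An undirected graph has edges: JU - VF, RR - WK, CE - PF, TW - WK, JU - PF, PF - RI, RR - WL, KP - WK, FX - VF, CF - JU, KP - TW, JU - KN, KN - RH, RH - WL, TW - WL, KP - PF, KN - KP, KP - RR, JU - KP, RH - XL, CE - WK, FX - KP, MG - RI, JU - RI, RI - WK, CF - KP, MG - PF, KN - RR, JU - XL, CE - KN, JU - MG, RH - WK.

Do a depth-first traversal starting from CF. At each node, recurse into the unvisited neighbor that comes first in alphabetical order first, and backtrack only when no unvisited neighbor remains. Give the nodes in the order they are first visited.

CF, JU, KN, CE, PF, KP, FX, VF, RR, WK, RH, WL, TW, XL, RI, MG

Visit CF
CF → JU
JU → KN
KN → CE
CE → PF
PF → KP
KP → FX
FX → VF
KP → RR
RR → WK
WK → RH
RH → WL
WL → TW
RH → XL
WK → RI
RI → MG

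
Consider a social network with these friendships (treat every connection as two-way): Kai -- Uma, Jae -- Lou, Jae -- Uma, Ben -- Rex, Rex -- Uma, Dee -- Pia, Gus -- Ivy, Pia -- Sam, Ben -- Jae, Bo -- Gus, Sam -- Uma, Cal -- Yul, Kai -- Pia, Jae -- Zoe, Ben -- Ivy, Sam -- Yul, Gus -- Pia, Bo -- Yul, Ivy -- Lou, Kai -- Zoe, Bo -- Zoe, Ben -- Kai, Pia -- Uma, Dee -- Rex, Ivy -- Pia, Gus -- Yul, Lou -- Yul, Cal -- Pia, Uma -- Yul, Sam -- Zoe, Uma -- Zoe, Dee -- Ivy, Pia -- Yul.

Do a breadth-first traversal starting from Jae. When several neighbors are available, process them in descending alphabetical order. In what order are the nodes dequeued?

Visit Jae; enqueue Zoe, Uma, Lou, Ben → queue [Zoe, Uma, Lou, Ben]
Visit Zoe; enqueue Sam, Kai, Bo → queue [Uma, Lou, Ben, Sam, Kai, Bo]
Visit Uma; enqueue Yul, Rex, Pia → queue [Lou, Ben, Sam, Kai, Bo, Yul, Rex, Pia]
Visit Lou; enqueue Ivy → queue [Ben, Sam, Kai, Bo, Yul, Rex, Pia, Ivy]
Visit Ben → queue [Sam, Kai, Bo, Yul, Rex, Pia, Ivy]
Visit Sam → queue [Kai, Bo, Yul, Rex, Pia, Ivy]
Visit Kai → queue [Bo, Yul, Rex, Pia, Ivy]
Visit Bo; enqueue Gus → queue [Yul, Rex, Pia, Ivy, Gus]
Visit Yul; enqueue Cal → queue [Rex, Pia, Ivy, Gus, Cal]
Visit Rex; enqueue Dee → queue [Pia, Ivy, Gus, Cal, Dee]
Visit Pia → queue [Ivy, Gus, Cal, Dee]
Visit Ivy → queue [Gus, Cal, Dee]
Visit Gus → queue [Cal, Dee]
Visit Cal → queue [Dee]
Visit Dee → queue []

Jae, Zoe, Uma, Lou, Ben, Sam, Kai, Bo, Yul, Rex, Pia, Ivy, Gus, Cal, Dee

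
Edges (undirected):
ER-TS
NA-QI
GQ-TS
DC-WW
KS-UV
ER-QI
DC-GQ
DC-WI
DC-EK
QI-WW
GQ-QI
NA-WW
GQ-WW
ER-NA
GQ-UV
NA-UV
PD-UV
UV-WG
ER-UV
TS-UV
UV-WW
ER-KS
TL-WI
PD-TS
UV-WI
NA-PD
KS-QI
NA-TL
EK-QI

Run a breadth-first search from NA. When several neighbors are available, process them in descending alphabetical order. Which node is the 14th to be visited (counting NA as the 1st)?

EK

Visit NA; enqueue WW, UV, TL, QI, PD, ER → queue [WW, UV, TL, QI, PD, ER]
Visit WW; enqueue GQ, DC → queue [UV, TL, QI, PD, ER, GQ, DC]
Visit UV; enqueue WI, WG, TS, KS → queue [TL, QI, PD, ER, GQ, DC, WI, WG, TS, KS]
Visit TL → queue [QI, PD, ER, GQ, DC, WI, WG, TS, KS]
Visit QI; enqueue EK → queue [PD, ER, GQ, DC, WI, WG, TS, KS, EK]
Visit PD → queue [ER, GQ, DC, WI, WG, TS, KS, EK]
Visit ER → queue [GQ, DC, WI, WG, TS, KS, EK]
Visit GQ → queue [DC, WI, WG, TS, KS, EK]
Visit DC → queue [WI, WG, TS, KS, EK]
Visit WI → queue [WG, TS, KS, EK]
Visit WG → queue [TS, KS, EK]
Visit TS → queue [KS, EK]
Visit KS → queue [EK]
Visit EK → queue []

Visit order: NA, WW, UV, TL, QI, PD, ER, GQ, DC, WI, WG, TS, KS, EK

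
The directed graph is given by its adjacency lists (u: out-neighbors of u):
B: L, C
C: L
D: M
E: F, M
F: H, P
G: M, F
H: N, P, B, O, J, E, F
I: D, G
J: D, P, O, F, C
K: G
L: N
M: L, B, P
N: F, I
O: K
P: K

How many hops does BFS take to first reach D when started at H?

2

Level 0: H
Level 1: B, E, F, J, N, O, P
Level 2: C, D, I, K, L, M
Level 3: G
D first appears at level 2.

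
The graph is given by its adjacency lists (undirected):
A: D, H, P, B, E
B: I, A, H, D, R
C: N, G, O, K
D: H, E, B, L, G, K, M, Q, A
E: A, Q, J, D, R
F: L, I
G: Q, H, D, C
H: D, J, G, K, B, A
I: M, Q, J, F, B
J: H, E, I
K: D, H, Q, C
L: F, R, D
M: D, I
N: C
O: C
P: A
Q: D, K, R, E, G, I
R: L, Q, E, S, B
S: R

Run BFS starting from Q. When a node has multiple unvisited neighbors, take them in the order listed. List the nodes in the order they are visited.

Q → D → K → R → E → G → I → H → B → L → M → A → C → S → J → F → P → N → O

Visit Q; enqueue D, K, R, E, G, I → queue [D, K, R, E, G, I]
Visit D; enqueue H, B, L, M, A → queue [K, R, E, G, I, H, B, L, M, A]
Visit K; enqueue C → queue [R, E, G, I, H, B, L, M, A, C]
Visit R; enqueue S → queue [E, G, I, H, B, L, M, A, C, S]
Visit E; enqueue J → queue [G, I, H, B, L, M, A, C, S, J]
Visit G → queue [I, H, B, L, M, A, C, S, J]
Visit I; enqueue F → queue [H, B, L, M, A, C, S, J, F]
Visit H → queue [B, L, M, A, C, S, J, F]
Visit B → queue [L, M, A, C, S, J, F]
Visit L → queue [M, A, C, S, J, F]
Visit M → queue [A, C, S, J, F]
Visit A; enqueue P → queue [C, S, J, F, P]
Visit C; enqueue N, O → queue [S, J, F, P, N, O]
Visit S → queue [J, F, P, N, O]
Visit J → queue [F, P, N, O]
Visit F → queue [P, N, O]
Visit P → queue [N, O]
Visit N → queue [O]
Visit O → queue []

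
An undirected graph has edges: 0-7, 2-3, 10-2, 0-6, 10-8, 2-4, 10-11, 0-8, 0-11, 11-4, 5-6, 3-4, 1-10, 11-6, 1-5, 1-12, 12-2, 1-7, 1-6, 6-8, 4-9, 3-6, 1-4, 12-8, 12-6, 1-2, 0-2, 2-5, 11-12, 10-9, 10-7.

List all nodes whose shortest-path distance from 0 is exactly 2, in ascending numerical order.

1, 3, 4, 5, 10, 12

Level 0: 0
Level 1: 2, 6, 7, 8, 11
Level 2: 1, 3, 4, 5, 10, 12
Level 3: 9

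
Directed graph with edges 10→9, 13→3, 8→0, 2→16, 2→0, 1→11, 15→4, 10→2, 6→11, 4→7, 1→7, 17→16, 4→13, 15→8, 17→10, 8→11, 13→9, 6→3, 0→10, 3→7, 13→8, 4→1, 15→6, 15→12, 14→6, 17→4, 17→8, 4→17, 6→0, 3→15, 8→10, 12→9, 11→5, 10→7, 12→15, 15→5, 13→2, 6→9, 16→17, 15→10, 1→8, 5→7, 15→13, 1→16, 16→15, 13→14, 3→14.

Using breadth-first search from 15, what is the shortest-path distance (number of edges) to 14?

Level 0: 15
Level 1: 4, 5, 6, 8, 10, 12, 13
Level 2: 0, 1, 2, 3, 7, 9, 11, 14, 17
Level 3: 16
14 first appears at level 2.

2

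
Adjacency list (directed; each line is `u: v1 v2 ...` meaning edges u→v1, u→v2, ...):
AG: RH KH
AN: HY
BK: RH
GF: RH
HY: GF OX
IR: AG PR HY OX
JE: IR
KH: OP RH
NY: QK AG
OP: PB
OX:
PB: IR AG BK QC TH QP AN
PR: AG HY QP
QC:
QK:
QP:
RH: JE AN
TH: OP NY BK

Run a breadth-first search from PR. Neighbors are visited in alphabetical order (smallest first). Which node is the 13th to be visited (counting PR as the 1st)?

IR

Visit PR; enqueue AG, HY, QP → queue [AG, HY, QP]
Visit AG; enqueue KH, RH → queue [HY, QP, KH, RH]
Visit HY; enqueue GF, OX → queue [QP, KH, RH, GF, OX]
Visit QP → queue [KH, RH, GF, OX]
Visit KH; enqueue OP → queue [RH, GF, OX, OP]
Visit RH; enqueue AN, JE → queue [GF, OX, OP, AN, JE]
Visit GF → queue [OX, OP, AN, JE]
Visit OX → queue [OP, AN, JE]
Visit OP; enqueue PB → queue [AN, JE, PB]
Visit AN → queue [JE, PB]
Visit JE; enqueue IR → queue [PB, IR]
Visit PB; enqueue BK, QC, TH → queue [IR, BK, QC, TH]
Visit IR → queue [BK, QC, TH]
Visit BK → queue [QC, TH]
Visit QC → queue [TH]
Visit TH; enqueue NY → queue [NY]
Visit NY; enqueue QK → queue [QK]
Visit QK → queue []

Visit order: PR, AG, HY, QP, KH, RH, GF, OX, OP, AN, JE, PB, IR, BK, QC, TH, NY, QK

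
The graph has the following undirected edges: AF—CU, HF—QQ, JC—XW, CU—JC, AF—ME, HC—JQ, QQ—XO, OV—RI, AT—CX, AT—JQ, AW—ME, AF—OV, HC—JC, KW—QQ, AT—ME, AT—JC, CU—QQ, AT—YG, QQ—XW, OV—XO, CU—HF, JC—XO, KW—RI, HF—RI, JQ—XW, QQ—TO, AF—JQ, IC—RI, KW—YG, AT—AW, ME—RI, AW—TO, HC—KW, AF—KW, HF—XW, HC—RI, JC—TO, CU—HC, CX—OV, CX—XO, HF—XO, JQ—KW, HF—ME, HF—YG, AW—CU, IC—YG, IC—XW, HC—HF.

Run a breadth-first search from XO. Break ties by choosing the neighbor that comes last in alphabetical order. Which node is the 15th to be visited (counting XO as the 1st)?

YG

Visit XO; enqueue QQ, OV, JC, HF, CX → queue [QQ, OV, JC, HF, CX]
Visit QQ; enqueue XW, TO, KW, CU → queue [OV, JC, HF, CX, XW, TO, KW, CU]
Visit OV; enqueue RI, AF → queue [JC, HF, CX, XW, TO, KW, CU, RI, AF]
Visit JC; enqueue HC, AT → queue [HF, CX, XW, TO, KW, CU, RI, AF, HC, AT]
Visit HF; enqueue YG, ME → queue [CX, XW, TO, KW, CU, RI, AF, HC, AT, YG, ME]
Visit CX → queue [XW, TO, KW, CU, RI, AF, HC, AT, YG, ME]
Visit XW; enqueue JQ, IC → queue [TO, KW, CU, RI, AF, HC, AT, YG, ME, JQ, IC]
Visit TO; enqueue AW → queue [KW, CU, RI, AF, HC, AT, YG, ME, JQ, IC, AW]
Visit KW → queue [CU, RI, AF, HC, AT, YG, ME, JQ, IC, AW]
Visit CU → queue [RI, AF, HC, AT, YG, ME, JQ, IC, AW]
Visit RI → queue [AF, HC, AT, YG, ME, JQ, IC, AW]
Visit AF → queue [HC, AT, YG, ME, JQ, IC, AW]
Visit HC → queue [AT, YG, ME, JQ, IC, AW]
Visit AT → queue [YG, ME, JQ, IC, AW]
Visit YG → queue [ME, JQ, IC, AW]
Visit ME → queue [JQ, IC, AW]
Visit JQ → queue [IC, AW]
Visit IC → queue [AW]
Visit AW → queue []

Visit order: XO, QQ, OV, JC, HF, CX, XW, TO, KW, CU, RI, AF, HC, AT, YG, ME, JQ, IC, AW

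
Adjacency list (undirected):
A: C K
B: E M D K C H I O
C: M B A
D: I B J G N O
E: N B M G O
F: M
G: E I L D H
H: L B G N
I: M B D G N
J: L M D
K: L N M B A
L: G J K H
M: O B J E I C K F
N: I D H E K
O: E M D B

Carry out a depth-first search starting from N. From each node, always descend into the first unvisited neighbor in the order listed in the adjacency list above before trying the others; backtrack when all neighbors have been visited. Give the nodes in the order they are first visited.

N, I, M, O, E, B, D, J, L, G, H, K, A, C, F

Visit N
N → I
I → M
M → O
O → E
E → B
B → D
D → J
J → L
L → G
G → H
L → K
K → A
A → C
M → F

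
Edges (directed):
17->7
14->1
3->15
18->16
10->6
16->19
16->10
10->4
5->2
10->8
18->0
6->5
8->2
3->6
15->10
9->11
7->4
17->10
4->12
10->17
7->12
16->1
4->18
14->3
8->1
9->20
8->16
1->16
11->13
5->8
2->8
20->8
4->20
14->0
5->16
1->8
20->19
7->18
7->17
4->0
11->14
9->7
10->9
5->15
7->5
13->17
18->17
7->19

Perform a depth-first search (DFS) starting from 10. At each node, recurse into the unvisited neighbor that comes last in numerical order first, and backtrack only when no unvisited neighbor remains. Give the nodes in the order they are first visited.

10 -> 17 -> 7 -> 19 -> 18 -> 16 -> 1 -> 8 -> 2 -> 0 -> 12 -> 5 -> 15 -> 4 -> 20 -> 9 -> 11 -> 14 -> 3 -> 6 -> 13

Visit 10
10 → 17
17 → 7
7 → 19
7 → 18
18 → 16
16 → 1
1 → 8
8 → 2
18 → 0
7 → 12
7 → 5
5 → 15
7 → 4
4 → 20
10 → 9
9 → 11
11 → 14
14 → 3
3 → 6
11 → 13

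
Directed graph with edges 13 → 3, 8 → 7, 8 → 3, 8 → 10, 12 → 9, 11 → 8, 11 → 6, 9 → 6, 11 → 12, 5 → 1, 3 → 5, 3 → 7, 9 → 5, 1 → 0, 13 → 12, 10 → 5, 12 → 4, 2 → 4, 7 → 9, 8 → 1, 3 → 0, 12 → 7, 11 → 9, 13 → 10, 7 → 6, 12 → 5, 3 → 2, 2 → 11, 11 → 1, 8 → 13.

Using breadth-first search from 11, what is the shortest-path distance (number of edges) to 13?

2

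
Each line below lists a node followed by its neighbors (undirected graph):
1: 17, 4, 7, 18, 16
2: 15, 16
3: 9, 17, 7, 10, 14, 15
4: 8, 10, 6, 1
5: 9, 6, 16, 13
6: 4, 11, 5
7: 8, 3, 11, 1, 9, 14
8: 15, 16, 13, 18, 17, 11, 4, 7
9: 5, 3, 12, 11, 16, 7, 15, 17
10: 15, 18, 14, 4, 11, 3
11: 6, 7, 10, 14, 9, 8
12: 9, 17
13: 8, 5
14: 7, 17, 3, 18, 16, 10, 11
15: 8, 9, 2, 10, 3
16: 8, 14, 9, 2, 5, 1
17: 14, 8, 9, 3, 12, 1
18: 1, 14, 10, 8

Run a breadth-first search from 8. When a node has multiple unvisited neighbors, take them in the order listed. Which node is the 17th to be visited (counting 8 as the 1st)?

12

Visit 8; enqueue 15, 16, 13, 18, 17, 11, 4, 7 → queue [15, 16, 13, 18, 17, 11, 4, 7]
Visit 15; enqueue 9, 2, 10, 3 → queue [16, 13, 18, 17, 11, 4, 7, 9, 2, 10, 3]
Visit 16; enqueue 14, 5, 1 → queue [13, 18, 17, 11, 4, 7, 9, 2, 10, 3, 14, 5, 1]
Visit 13 → queue [18, 17, 11, 4, 7, 9, 2, 10, 3, 14, 5, 1]
Visit 18 → queue [17, 11, 4, 7, 9, 2, 10, 3, 14, 5, 1]
Visit 17; enqueue 12 → queue [11, 4, 7, 9, 2, 10, 3, 14, 5, 1, 12]
Visit 11; enqueue 6 → queue [4, 7, 9, 2, 10, 3, 14, 5, 1, 12, 6]
Visit 4 → queue [7, 9, 2, 10, 3, 14, 5, 1, 12, 6]
Visit 7 → queue [9, 2, 10, 3, 14, 5, 1, 12, 6]
Visit 9 → queue [2, 10, 3, 14, 5, 1, 12, 6]
Visit 2 → queue [10, 3, 14, 5, 1, 12, 6]
Visit 10 → queue [3, 14, 5, 1, 12, 6]
Visit 3 → queue [14, 5, 1, 12, 6]
Visit 14 → queue [5, 1, 12, 6]
Visit 5 → queue [1, 12, 6]
Visit 1 → queue [12, 6]
Visit 12 → queue [6]
Visit 6 → queue []

Visit order: 8, 15, 16, 13, 18, 17, 11, 4, 7, 9, 2, 10, 3, 14, 5, 1, 12, 6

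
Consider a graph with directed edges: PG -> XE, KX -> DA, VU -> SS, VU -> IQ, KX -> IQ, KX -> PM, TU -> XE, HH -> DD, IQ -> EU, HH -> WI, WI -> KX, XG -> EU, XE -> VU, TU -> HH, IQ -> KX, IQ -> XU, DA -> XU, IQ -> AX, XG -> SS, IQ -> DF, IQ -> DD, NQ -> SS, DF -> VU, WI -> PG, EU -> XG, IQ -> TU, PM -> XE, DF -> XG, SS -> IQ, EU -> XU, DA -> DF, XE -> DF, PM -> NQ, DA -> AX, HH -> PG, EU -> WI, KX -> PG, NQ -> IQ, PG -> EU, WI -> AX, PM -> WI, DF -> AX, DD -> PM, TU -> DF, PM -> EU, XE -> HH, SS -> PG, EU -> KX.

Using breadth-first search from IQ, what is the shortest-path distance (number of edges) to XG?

2

Level 0: IQ
Level 1: AX, DD, DF, EU, KX, TU, XU
Level 2: DA, HH, PG, PM, VU, WI, XE, XG
Level 3: NQ, SS
XG first appears at level 2.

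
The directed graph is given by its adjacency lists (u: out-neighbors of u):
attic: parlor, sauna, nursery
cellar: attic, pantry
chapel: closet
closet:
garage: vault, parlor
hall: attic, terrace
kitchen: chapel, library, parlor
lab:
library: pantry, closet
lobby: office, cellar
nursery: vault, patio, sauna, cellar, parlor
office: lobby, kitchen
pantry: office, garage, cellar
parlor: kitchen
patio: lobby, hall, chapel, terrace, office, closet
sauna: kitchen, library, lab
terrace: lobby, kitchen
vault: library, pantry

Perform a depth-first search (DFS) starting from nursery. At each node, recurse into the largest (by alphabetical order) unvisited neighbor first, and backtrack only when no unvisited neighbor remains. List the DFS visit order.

nursery vault pantry office lobby cellar attic sauna library closet lab kitchen parlor chapel garage patio terrace hall

Visit nursery
nursery → vault
vault → pantry
pantry → office
office → lobby
lobby → cellar
cellar → attic
attic → sauna
sauna → library
library → closet
sauna → lab
sauna → kitchen
kitchen → parlor
kitchen → chapel
pantry → garage
nursery → patio
patio → terrace
patio → hall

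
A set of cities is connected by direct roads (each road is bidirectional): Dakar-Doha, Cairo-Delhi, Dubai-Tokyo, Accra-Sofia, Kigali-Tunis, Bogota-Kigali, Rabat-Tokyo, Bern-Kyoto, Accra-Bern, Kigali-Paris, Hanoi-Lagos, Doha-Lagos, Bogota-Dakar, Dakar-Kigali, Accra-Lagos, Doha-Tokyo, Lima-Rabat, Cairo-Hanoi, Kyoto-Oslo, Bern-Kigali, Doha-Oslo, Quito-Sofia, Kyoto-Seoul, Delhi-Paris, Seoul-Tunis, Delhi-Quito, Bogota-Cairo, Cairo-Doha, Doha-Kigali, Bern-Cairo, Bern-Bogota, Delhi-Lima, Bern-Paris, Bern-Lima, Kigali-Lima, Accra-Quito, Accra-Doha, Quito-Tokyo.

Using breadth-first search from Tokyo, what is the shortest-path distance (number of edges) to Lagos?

2

Level 0: Tokyo
Level 1: Doha, Dubai, Quito, Rabat
Level 2: Accra, Cairo, Dakar, Delhi, Kigali, Lagos, Lima, Oslo, Sofia
Level 3: Bern, Bogota, Hanoi, Kyoto, Paris, Tunis
Level 4: Seoul
Lagos first appears at level 2.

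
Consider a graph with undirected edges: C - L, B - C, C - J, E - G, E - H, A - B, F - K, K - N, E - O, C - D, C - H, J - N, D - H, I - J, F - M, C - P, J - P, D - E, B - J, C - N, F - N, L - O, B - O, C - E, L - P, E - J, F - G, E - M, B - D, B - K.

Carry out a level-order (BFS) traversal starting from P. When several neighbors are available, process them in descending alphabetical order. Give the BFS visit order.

P, L, J, C, O, N, I, E, B, H, D, K, F, M, G, A

Visit P; enqueue L, J, C → queue [L, J, C]
Visit L; enqueue O → queue [J, C, O]
Visit J; enqueue N, I, E, B → queue [C, O, N, I, E, B]
Visit C; enqueue H, D → queue [O, N, I, E, B, H, D]
Visit O → queue [N, I, E, B, H, D]
Visit N; enqueue K, F → queue [I, E, B, H, D, K, F]
Visit I → queue [E, B, H, D, K, F]
Visit E; enqueue M, G → queue [B, H, D, K, F, M, G]
Visit B; enqueue A → queue [H, D, K, F, M, G, A]
Visit H → queue [D, K, F, M, G, A]
Visit D → queue [K, F, M, G, A]
Visit K → queue [F, M, G, A]
Visit F → queue [M, G, A]
Visit M → queue [G, A]
Visit G → queue [A]
Visit A → queue []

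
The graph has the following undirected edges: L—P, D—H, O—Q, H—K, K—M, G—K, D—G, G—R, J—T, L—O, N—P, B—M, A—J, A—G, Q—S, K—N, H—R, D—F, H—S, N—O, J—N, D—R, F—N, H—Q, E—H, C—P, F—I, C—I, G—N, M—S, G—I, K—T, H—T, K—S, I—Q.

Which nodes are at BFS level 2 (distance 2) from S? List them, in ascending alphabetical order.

B, D, E, G, I, N, O, R, T

Level 0: S
Level 1: H, K, M, Q
Level 2: B, D, E, G, I, N, O, R, T
Level 3: A, C, F, J, L, P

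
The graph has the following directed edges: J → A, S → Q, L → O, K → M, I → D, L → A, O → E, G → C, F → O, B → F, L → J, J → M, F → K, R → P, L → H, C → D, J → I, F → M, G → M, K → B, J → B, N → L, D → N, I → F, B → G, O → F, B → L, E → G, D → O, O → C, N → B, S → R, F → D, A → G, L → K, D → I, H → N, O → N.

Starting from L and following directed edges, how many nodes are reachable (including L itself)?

15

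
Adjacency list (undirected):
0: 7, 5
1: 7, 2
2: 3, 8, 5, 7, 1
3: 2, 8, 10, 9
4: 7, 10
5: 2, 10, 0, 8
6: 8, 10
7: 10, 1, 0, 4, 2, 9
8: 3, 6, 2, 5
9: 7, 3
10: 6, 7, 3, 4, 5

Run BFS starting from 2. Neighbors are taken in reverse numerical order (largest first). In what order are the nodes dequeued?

2, 8, 7, 5, 3, 1, 6, 10, 9, 4, 0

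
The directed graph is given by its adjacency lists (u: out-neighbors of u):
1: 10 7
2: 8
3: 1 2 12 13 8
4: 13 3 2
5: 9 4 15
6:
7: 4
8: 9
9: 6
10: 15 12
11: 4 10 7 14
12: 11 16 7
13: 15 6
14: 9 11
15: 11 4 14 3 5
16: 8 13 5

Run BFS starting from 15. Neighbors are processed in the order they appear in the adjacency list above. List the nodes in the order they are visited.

15, 11, 4, 14, 3, 5, 10, 7, 13, 2, 9, 1, 12, 8, 6, 16

Visit 15; enqueue 11, 4, 14, 3, 5 → queue [11, 4, 14, 3, 5]
Visit 11; enqueue 10, 7 → queue [4, 14, 3, 5, 10, 7]
Visit 4; enqueue 13, 2 → queue [14, 3, 5, 10, 7, 13, 2]
Visit 14; enqueue 9 → queue [3, 5, 10, 7, 13, 2, 9]
Visit 3; enqueue 1, 12, 8 → queue [5, 10, 7, 13, 2, 9, 1, 12, 8]
Visit 5 → queue [10, 7, 13, 2, 9, 1, 12, 8]
Visit 10 → queue [7, 13, 2, 9, 1, 12, 8]
Visit 7 → queue [13, 2, 9, 1, 12, 8]
Visit 13; enqueue 6 → queue [2, 9, 1, 12, 8, 6]
Visit 2 → queue [9, 1, 12, 8, 6]
Visit 9 → queue [1, 12, 8, 6]
Visit 1 → queue [12, 8, 6]
Visit 12; enqueue 16 → queue [8, 6, 16]
Visit 8 → queue [6, 16]
Visit 6 → queue [16]
Visit 16 → queue []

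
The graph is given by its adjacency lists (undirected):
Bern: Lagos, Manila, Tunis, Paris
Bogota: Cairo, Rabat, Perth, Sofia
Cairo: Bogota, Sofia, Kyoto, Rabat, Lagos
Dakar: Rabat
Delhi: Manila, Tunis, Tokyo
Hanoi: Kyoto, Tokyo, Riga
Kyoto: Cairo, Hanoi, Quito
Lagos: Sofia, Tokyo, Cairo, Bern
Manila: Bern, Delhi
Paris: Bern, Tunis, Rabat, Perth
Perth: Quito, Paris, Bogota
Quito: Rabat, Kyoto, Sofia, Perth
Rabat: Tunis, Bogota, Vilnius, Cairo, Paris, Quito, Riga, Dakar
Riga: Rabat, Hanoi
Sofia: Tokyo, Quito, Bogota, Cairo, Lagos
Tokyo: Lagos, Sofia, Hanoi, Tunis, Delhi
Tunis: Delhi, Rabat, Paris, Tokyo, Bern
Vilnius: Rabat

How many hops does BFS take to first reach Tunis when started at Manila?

Level 0: Manila
Level 1: Bern, Delhi
Level 2: Lagos, Paris, Tokyo, Tunis
Level 3: Cairo, Hanoi, Perth, Rabat, Sofia
Level 4: Bogota, Dakar, Kyoto, Quito, Riga, Vilnius
Tunis first appears at level 2.

2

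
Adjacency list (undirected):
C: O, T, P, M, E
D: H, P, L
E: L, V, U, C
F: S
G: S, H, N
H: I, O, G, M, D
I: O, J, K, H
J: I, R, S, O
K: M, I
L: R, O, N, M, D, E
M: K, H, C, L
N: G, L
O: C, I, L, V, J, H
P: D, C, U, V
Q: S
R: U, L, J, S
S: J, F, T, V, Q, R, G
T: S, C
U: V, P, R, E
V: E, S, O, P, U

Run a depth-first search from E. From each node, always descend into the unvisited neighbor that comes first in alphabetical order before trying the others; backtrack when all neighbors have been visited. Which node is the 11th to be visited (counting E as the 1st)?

J

Visit E
E → C
C → M
M → H
H → D
D → L
L → N
N → G
G → S
S → F
S → J
J → I
I → K
I → O
O → V
V → P
P → U
U → R
S → Q
S → T

Visit order: E, C, M, H, D, L, N, G, S, F, J, I, K, O, V, P, U, R, Q, T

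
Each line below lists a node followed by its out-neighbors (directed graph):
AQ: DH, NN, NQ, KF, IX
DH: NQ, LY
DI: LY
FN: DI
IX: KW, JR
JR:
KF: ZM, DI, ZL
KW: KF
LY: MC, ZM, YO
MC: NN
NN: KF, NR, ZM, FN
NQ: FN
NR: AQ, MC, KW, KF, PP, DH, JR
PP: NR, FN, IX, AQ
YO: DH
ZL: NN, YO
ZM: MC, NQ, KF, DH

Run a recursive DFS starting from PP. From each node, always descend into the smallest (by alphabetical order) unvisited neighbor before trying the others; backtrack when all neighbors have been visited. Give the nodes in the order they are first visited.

Visit PP
PP → AQ
AQ → DH
DH → LY
LY → MC
MC → NN
NN → FN
FN → DI
NN → KF
KF → ZL
ZL → YO
KF → ZM
ZM → NQ
NN → NR
NR → JR
NR → KW
AQ → IX

PP, AQ, DH, LY, MC, NN, FN, DI, KF, ZL, YO, ZM, NQ, NR, JR, KW, IX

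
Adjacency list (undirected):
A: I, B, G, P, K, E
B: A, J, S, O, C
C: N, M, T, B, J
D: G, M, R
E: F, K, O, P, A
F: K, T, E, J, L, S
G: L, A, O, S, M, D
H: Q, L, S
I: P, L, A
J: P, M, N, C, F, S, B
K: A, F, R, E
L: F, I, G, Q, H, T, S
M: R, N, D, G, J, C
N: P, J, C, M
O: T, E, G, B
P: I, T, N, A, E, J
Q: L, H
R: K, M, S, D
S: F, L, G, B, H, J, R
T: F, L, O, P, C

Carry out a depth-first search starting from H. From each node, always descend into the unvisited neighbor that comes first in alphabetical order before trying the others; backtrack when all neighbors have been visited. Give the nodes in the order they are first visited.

H, L, F, E, A, B, C, J, M, D, G, O, T, P, I, N, S, R, K, Q

Visit H
H → L
L → F
F → E
E → A
A → B
B → C
C → J
J → M
M → D
D → G
G → O
O → T
T → P
P → I
P → N
G → S
S → R
R → K
L → Q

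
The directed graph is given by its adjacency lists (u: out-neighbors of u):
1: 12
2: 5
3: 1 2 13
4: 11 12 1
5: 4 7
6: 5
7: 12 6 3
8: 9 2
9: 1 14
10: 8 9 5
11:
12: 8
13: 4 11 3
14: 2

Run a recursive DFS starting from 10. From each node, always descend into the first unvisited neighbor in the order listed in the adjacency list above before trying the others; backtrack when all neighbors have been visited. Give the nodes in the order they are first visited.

10 -> 8 -> 9 -> 1 -> 12 -> 14 -> 2 -> 5 -> 4 -> 11 -> 7 -> 6 -> 3 -> 13

Visit 10
10 → 8
8 → 9
9 → 1
1 → 12
9 → 14
14 → 2
2 → 5
5 → 4
4 → 11
5 → 7
7 → 6
7 → 3
3 → 13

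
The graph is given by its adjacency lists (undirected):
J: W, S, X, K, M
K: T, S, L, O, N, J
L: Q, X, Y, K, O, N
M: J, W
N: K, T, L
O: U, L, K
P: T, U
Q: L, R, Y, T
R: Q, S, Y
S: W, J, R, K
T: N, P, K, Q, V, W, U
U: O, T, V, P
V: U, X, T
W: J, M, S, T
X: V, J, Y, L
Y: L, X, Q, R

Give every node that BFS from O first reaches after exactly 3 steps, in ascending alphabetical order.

M, R, W

Level 0: O
Level 1: K, L, U
Level 2: J, N, P, Q, S, T, V, X, Y
Level 3: M, R, W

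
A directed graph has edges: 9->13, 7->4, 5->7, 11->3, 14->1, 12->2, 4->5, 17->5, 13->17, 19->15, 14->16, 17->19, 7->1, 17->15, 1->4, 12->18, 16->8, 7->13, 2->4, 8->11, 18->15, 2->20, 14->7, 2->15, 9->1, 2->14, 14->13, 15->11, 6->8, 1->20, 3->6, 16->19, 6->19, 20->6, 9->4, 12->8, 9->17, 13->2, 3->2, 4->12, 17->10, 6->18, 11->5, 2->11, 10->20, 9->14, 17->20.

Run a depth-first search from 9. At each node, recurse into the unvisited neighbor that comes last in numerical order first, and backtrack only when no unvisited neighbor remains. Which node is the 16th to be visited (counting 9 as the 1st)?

Visit 9
9 → 17
17 → 20
20 → 6
6 → 19
19 → 15
15 → 11
11 → 5
5 → 7
7 → 13
13 → 2
2 → 14
14 → 16
16 → 8
14 → 1
1 → 4
4 → 12
12 → 18
11 → 3
17 → 10

Visit order: 9, 17, 20, 6, 19, 15, 11, 5, 7, 13, 2, 14, 16, 8, 1, 4, 12, 18, 3, 10

4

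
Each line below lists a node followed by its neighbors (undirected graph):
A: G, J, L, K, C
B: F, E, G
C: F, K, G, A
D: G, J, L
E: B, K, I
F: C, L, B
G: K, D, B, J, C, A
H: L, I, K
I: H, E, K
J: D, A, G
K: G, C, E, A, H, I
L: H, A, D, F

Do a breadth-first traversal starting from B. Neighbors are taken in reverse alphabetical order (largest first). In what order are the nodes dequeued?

B -> G -> F -> E -> K -> J -> D -> C -> A -> L -> I -> H

Visit B; enqueue G, F, E → queue [G, F, E]
Visit G; enqueue K, J, D, C, A → queue [F, E, K, J, D, C, A]
Visit F; enqueue L → queue [E, K, J, D, C, A, L]
Visit E; enqueue I → queue [K, J, D, C, A, L, I]
Visit K; enqueue H → queue [J, D, C, A, L, I, H]
Visit J → queue [D, C, A, L, I, H]
Visit D → queue [C, A, L, I, H]
Visit C → queue [A, L, I, H]
Visit A → queue [L, I, H]
Visit L → queue [I, H]
Visit I → queue [H]
Visit H → queue []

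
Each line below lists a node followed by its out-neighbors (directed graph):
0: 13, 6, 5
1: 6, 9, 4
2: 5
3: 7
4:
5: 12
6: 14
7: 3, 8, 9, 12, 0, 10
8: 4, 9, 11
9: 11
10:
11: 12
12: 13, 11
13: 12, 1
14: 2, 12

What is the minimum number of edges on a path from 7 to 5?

Level 0: 7
Level 1: 0, 3, 8, 9, 10, 12
Level 2: 4, 5, 6, 11, 13
Level 3: 1, 14
Level 4: 2
5 first appears at level 2.

2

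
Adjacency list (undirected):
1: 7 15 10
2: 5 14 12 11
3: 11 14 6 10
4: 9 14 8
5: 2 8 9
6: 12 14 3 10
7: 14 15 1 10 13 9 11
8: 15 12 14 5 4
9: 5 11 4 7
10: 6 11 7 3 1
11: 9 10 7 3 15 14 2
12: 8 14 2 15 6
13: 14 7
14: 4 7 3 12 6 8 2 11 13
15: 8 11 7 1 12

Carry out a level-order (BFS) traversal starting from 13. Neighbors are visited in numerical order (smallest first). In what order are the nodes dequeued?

Visit 13; enqueue 7, 14 → queue [7, 14]
Visit 7; enqueue 1, 9, 10, 11, 15 → queue [14, 1, 9, 10, 11, 15]
Visit 14; enqueue 2, 3, 4, 6, 8, 12 → queue [1, 9, 10, 11, 15, 2, 3, 4, 6, 8, 12]
Visit 1 → queue [9, 10, 11, 15, 2, 3, 4, 6, 8, 12]
Visit 9; enqueue 5 → queue [10, 11, 15, 2, 3, 4, 6, 8, 12, 5]
Visit 10 → queue [11, 15, 2, 3, 4, 6, 8, 12, 5]
Visit 11 → queue [15, 2, 3, 4, 6, 8, 12, 5]
Visit 15 → queue [2, 3, 4, 6, 8, 12, 5]
Visit 2 → queue [3, 4, 6, 8, 12, 5]
Visit 3 → queue [4, 6, 8, 12, 5]
Visit 4 → queue [6, 8, 12, 5]
Visit 6 → queue [8, 12, 5]
Visit 8 → queue [12, 5]
Visit 12 → queue [5]
Visit 5 → queue []

13 7 14 1 9 10 11 15 2 3 4 6 8 12 5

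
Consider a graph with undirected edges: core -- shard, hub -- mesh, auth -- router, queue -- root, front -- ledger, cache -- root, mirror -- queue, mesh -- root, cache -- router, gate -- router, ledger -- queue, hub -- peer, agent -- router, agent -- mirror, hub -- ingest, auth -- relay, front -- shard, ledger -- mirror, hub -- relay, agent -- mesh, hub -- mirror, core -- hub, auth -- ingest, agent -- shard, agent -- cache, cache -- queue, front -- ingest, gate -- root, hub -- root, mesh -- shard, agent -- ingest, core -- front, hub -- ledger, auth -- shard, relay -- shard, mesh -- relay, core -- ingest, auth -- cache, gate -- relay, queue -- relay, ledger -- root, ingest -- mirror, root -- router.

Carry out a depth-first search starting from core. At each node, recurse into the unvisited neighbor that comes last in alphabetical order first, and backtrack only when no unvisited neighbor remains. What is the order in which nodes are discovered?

core → shard → relay → queue → root → router → gate → cache → auth → ingest → mirror → ledger → hub → peer → mesh → agent → front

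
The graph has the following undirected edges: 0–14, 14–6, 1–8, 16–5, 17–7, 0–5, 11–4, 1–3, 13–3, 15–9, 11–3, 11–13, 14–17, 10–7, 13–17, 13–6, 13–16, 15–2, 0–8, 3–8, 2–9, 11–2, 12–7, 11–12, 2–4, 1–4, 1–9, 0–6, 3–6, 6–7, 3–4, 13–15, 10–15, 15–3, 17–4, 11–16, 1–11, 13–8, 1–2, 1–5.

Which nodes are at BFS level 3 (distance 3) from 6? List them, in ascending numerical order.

2, 9

Level 0: 6
Level 1: 0, 3, 7, 13, 14
Level 2: 1, 4, 5, 8, 10, 11, 12, 15, 16, 17
Level 3: 2, 9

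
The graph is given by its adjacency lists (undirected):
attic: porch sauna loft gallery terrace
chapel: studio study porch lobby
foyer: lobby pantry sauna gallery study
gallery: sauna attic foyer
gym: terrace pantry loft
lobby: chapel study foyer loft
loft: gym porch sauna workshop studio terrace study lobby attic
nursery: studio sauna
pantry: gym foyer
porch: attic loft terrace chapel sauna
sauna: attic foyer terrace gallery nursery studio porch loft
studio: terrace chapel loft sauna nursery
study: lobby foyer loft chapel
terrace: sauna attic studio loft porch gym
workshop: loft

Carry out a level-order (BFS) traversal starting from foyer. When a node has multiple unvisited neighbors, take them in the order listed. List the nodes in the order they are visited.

foyer -> lobby -> pantry -> sauna -> gallery -> study -> chapel -> loft -> gym -> attic -> terrace -> nursery -> studio -> porch -> workshop

Visit foyer; enqueue lobby, pantry, sauna, gallery, study → queue [lobby, pantry, sauna, gallery, study]
Visit lobby; enqueue chapel, loft → queue [pantry, sauna, gallery, study, chapel, loft]
Visit pantry; enqueue gym → queue [sauna, gallery, study, chapel, loft, gym]
Visit sauna; enqueue attic, terrace, nursery, studio, porch → queue [gallery, study, chapel, loft, gym, attic, terrace, nursery, studio, porch]
Visit gallery → queue [study, chapel, loft, gym, attic, terrace, nursery, studio, porch]
Visit study → queue [chapel, loft, gym, attic, terrace, nursery, studio, porch]
Visit chapel → queue [loft, gym, attic, terrace, nursery, studio, porch]
Visit loft; enqueue workshop → queue [gym, attic, terrace, nursery, studio, porch, workshop]
Visit gym → queue [attic, terrace, nursery, studio, porch, workshop]
Visit attic → queue [terrace, nursery, studio, porch, workshop]
Visit terrace → queue [nursery, studio, porch, workshop]
Visit nursery → queue [studio, porch, workshop]
Visit studio → queue [porch, workshop]
Visit porch → queue [workshop]
Visit workshop → queue []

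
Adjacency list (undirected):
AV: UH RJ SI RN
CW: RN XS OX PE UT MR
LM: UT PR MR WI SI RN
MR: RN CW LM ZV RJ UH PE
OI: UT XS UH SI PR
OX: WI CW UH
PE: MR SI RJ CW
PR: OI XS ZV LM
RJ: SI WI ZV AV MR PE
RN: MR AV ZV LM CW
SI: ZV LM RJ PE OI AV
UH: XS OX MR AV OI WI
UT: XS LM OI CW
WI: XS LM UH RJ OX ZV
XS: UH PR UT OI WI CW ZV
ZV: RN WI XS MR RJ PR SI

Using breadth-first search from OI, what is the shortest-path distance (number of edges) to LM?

2

Level 0: OI
Level 1: PR, SI, UH, UT, XS
Level 2: AV, CW, LM, MR, OX, PE, RJ, WI, ZV
Level 3: RN
LM first appears at level 2.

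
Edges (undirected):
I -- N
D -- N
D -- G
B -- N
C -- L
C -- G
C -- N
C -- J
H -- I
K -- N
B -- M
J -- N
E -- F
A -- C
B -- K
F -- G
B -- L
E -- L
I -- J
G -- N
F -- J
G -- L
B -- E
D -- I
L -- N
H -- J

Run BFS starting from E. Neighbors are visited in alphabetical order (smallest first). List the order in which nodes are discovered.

E -> B -> F -> L -> K -> M -> N -> G -> J -> C -> D -> I -> H -> A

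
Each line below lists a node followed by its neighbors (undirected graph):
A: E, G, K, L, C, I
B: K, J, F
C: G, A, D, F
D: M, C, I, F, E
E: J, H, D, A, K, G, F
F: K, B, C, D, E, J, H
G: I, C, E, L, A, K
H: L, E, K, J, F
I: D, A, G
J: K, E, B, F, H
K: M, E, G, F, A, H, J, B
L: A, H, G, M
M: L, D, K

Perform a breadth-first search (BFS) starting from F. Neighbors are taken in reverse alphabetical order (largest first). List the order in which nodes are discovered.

F -> K -> J -> H -> E -> D -> C -> B -> M -> G -> A -> L -> I

Visit F; enqueue K, J, H, E, D, C, B → queue [K, J, H, E, D, C, B]
Visit K; enqueue M, G, A → queue [J, H, E, D, C, B, M, G, A]
Visit J → queue [H, E, D, C, B, M, G, A]
Visit H; enqueue L → queue [E, D, C, B, M, G, A, L]
Visit E → queue [D, C, B, M, G, A, L]
Visit D; enqueue I → queue [C, B, M, G, A, L, I]
Visit C → queue [B, M, G, A, L, I]
Visit B → queue [M, G, A, L, I]
Visit M → queue [G, A, L, I]
Visit G → queue [A, L, I]
Visit A → queue [L, I]
Visit L → queue [I]
Visit I → queue []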